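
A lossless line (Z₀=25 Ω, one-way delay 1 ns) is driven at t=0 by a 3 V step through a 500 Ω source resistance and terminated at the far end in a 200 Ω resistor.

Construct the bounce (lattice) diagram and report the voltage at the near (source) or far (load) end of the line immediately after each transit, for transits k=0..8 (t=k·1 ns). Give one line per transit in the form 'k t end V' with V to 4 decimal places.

0 0 source 0.1429
1 1 load 0.2540
2 2 source 0.3545
3 3 load 0.4327
4 4 source 0.5034
5 5 load 0.5585
6 6 source 0.6082
7 7 load 0.6470
8 8 source 0.6820

Γ_L=0.777778, Γ_S=0.904762; launch V₁=3·25/525=0.142857
k=0 src: V=0.1429
k=1 load: inc=0.142857, refl=0.142857·0.777778=0.1111; V=0.000000+0.142857+0.111111=0.2540
k=2 src: inc=0.111111, refl=0.111111·0.904762=0.1005; V=0.142857+0.111111+0.100529=0.3545
k=3 load: inc=0.100529, refl=0.100529·0.777778=0.0782; V=0.253968+0.100529+0.078189=0.4327
k=4 src: inc=0.078189, refl=0.078189·0.904762=0.0707; V=0.354497+0.078189+0.070743=0.5034
k=5 load: inc=0.070743, refl=0.070743·0.777778=0.0550; V=0.432687+0.070743+0.055022=0.5585
k=6 src: inc=0.055022, refl=0.055022·0.904762=0.0498; V=0.503429+0.055022+0.049782=0.6082
k=7 load: inc=0.049782, refl=0.049782·0.777778=0.0387; V=0.558451+0.049782+0.038719=0.6470
k=8 src: inc=0.038719, refl=0.038719·0.904762=0.0350; V=0.608233+0.038719+0.035032=0.6820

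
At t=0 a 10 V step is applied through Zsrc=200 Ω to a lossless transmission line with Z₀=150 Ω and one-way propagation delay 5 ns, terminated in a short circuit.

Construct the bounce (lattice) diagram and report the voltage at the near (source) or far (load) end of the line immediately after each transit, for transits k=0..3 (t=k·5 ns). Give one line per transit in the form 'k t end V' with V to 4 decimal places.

Γ_L=-1.000000, Γ_S=0.142857; launch V₁=10·150/350=4.285714
k=0 src: V=4.2857
k=1 load: inc=4.285714, refl=4.285714·-1.000000=-4.2857; V=0.000000+4.285714+-4.285714=0.0000
k=2 src: inc=-4.285714, refl=-4.285714·0.142857=-0.6122; V=4.285714+-4.285714+-0.612245=-0.6122
k=3 load: inc=-0.612245, refl=-0.612245·-1.000000=0.6122; V=0.000000+-0.612245+0.612245=0.0000

0 0 source 4.2857
1 5 load 0.0000
2 10 source -0.6122
3 15 load 0.0000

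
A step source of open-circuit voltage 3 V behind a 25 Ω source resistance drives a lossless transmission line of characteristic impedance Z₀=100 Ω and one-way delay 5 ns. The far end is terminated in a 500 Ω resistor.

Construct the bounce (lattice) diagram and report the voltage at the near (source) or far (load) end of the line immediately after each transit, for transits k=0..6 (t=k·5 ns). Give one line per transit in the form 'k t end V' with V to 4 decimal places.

0 0 source 2.4000
1 5 load 4.0000
2 10 source 3.0400
3 15 load 2.4000
4 20 source 2.7840
5 25 load 3.0400
6 30 source 2.8864

Γ_L=0.666667, Γ_S=-0.600000; launch V₁=3·100/125=2.400000
k=0 src: V=2.4000
k=1 load: inc=2.400000, refl=2.400000·0.666667=1.6000; V=0.000000+2.400000+1.600000=4.0000
k=2 src: inc=1.600000, refl=1.600000·-0.600000=-0.9600; V=2.400000+1.600000+-0.960000=3.0400
k=3 load: inc=-0.960000, refl=-0.960000·0.666667=-0.6400; V=4.000000+-0.960000+-0.640000=2.4000
k=4 src: inc=-0.640000, refl=-0.640000·-0.600000=0.3840; V=3.040000+-0.640000+0.384000=2.7840
k=5 load: inc=0.384000, refl=0.384000·0.666667=0.2560; V=2.400000+0.384000+0.256000=3.0400
k=6 src: inc=0.256000, refl=0.256000·-0.600000=-0.1536; V=2.784000+0.256000+-0.153600=2.8864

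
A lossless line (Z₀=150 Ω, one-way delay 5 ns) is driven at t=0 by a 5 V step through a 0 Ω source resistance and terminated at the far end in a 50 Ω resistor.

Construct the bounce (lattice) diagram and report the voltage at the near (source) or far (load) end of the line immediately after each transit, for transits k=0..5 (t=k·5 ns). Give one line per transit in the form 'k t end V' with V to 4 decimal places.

0 0 source 5.0000
1 5 load 2.5000
2 10 source 5.0000
3 15 load 3.7500
4 20 source 5.0000
5 25 load 4.3750

Γ_L=-0.500000, Γ_S=-1.000000; launch V₁=5·150/150=5.000000
k=0 src: V=5.0000
k=1 load: inc=5.000000, refl=5.000000·-0.500000=-2.5000; V=0.000000+5.000000+-2.500000=2.5000
k=2 src: inc=-2.500000, refl=-2.500000·-1.000000=2.5000; V=5.000000+-2.500000+2.500000=5.0000
k=3 load: inc=2.500000, refl=2.500000·-0.500000=-1.2500; V=2.500000+2.500000+-1.250000=3.7500
k=4 src: inc=-1.250000, refl=-1.250000·-1.000000=1.2500; V=5.000000+-1.250000+1.250000=5.0000
k=5 load: inc=1.250000, refl=1.250000·-0.500000=-0.6250; V=3.750000+1.250000+-0.625000=4.3750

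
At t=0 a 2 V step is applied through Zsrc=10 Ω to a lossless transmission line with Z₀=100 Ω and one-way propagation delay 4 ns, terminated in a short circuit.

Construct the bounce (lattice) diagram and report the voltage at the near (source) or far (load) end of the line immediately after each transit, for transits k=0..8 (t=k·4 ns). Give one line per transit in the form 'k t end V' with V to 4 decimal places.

Γ_L=-1.000000, Γ_S=-0.818182; launch V₁=2·100/110=1.818182
k=0 src: V=1.8182
k=1 load: inc=1.818182, refl=1.818182·-1.000000=-1.8182; V=0.000000+1.818182+-1.818182=0.0000
k=2 src: inc=-1.818182, refl=-1.818182·-0.818182=1.4876; V=1.818182+-1.818182+1.487603=1.4876
k=3 load: inc=1.487603, refl=1.487603·-1.000000=-1.4876; V=0.000000+1.487603+-1.487603=0.0000
k=4 src: inc=-1.487603, refl=-1.487603·-0.818182=1.2171; V=1.487603+-1.487603+1.217130=1.2171
k=5 load: inc=1.217130, refl=1.217130·-1.000000=-1.2171; V=0.000000+1.217130+-1.217130=0.0000
k=6 src: inc=-1.217130, refl=-1.217130·-0.818182=0.9958; V=1.217130+-1.217130+0.995834=0.9958
k=7 load: inc=0.995834, refl=0.995834·-1.000000=-0.9958; V=0.000000+0.995834+-0.995834=0.0000
k=8 src: inc=-0.995834, refl=-0.995834·-0.818182=0.8148; V=0.995834+-0.995834+0.814773=0.8148

0 0 source 1.8182
1 4 load 0.0000
2 8 source 1.4876
3 12 load 0.0000
4 16 source 1.2171
5 20 load 0.0000
6 24 source 0.9958
7 28 load 0.0000
8 32 source 0.8148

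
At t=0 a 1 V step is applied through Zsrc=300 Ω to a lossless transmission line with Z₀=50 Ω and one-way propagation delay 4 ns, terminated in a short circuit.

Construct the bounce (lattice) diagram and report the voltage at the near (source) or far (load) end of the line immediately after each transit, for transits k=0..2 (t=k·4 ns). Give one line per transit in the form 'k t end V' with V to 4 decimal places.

Γ_L=-1.000000, Γ_S=0.714286; launch V₁=1·50/350=0.142857
k=0 src: V=0.1429
k=1 load: inc=0.142857, refl=0.142857·-1.000000=-0.1429; V=0.000000+0.142857+-0.142857=0.0000
k=2 src: inc=-0.142857, refl=-0.142857·0.714286=-0.1020; V=0.142857+-0.142857+-0.102041=-0.1020

0 0 source 0.1429
1 4 load 0.0000
2 8 source -0.1020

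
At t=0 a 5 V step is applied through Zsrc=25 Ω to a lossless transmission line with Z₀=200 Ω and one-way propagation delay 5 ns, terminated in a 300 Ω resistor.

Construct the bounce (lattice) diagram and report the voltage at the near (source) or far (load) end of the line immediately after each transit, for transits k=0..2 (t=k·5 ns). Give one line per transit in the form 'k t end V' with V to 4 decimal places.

0 0 source 4.4444
1 5 load 5.3333
2 10 source 4.6420

Γ_L=0.200000, Γ_S=-0.777778; launch V₁=5·200/225=4.444444
k=0 src: V=4.4444
k=1 load: inc=4.444444, refl=4.444444·0.200000=0.8889; V=0.000000+4.444444+0.888889=5.3333
k=2 src: inc=0.888889, refl=0.888889·-0.777778=-0.6914; V=4.444444+0.888889+-0.691358=4.6420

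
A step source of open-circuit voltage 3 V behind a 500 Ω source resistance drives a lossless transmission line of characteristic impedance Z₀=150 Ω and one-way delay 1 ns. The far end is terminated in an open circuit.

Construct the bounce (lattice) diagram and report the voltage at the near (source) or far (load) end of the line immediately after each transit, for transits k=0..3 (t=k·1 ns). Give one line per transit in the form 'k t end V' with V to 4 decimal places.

Γ_L=1.000000, Γ_S=0.538462; launch V₁=3·150/650=0.692308
k=0 src: V=0.6923
k=1 load: inc=0.692308, refl=0.692308·1.000000=0.6923; V=0.000000+0.692308+0.692308=1.3846
k=2 src: inc=0.692308, refl=0.692308·0.538462=0.3728; V=0.692308+0.692308+0.372781=1.7574
k=3 load: inc=0.372781, refl=0.372781·1.000000=0.3728; V=1.384615+0.372781+0.372781=2.1302

0 0 source 0.6923
1 1 load 1.3846
2 2 source 1.7574
3 3 load 2.1302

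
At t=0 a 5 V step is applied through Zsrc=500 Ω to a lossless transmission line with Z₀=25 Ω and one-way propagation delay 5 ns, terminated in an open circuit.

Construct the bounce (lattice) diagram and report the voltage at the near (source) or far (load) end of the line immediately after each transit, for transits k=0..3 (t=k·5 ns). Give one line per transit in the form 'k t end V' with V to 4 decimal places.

Γ_L=1.000000, Γ_S=0.904762; launch V₁=5·25/525=0.238095
k=0 src: V=0.2381
k=1 load: inc=0.238095, refl=0.238095·1.000000=0.2381; V=0.000000+0.238095+0.238095=0.4762
k=2 src: inc=0.238095, refl=0.238095·0.904762=0.2154; V=0.238095+0.238095+0.215420=0.6916
k=3 load: inc=0.215420, refl=0.215420·1.000000=0.2154; V=0.476190+0.215420+0.215420=0.9070

0 0 source 0.2381
1 5 load 0.4762
2 10 source 0.6916
3 15 load 0.9070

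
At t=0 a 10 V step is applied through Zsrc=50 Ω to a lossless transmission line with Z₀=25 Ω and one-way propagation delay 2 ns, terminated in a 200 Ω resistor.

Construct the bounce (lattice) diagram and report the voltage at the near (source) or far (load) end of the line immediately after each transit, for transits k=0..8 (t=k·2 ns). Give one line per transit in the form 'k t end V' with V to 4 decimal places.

0 0 source 3.3333
1 2 load 5.9259
2 4 source 6.7901
3 6 load 7.4623
4 8 source 7.6863
5 10 load 7.8606
6 12 source 7.9187
7 14 load 7.9639
8 16 source 7.9789

Γ_L=0.777778, Γ_S=0.333333; launch V₁=10·25/75=3.333333
k=0 src: V=3.3333
k=1 load: inc=3.333333, refl=3.333333·0.777778=2.5926; V=0.000000+3.333333+2.592593=5.9259
k=2 src: inc=2.592593, refl=2.592593·0.333333=0.8642; V=3.333333+2.592593+0.864198=6.7901
k=3 load: inc=0.864198, refl=0.864198·0.777778=0.6722; V=5.925926+0.864198+0.672154=7.4623
k=4 src: inc=0.672154, refl=0.672154·0.333333=0.2241; V=6.790123+0.672154+0.224051=7.6863
k=5 load: inc=0.224051, refl=0.224051·0.777778=0.1743; V=7.462277+0.224051+0.174262=7.8606
k=6 src: inc=0.174262, refl=0.174262·0.333333=0.0581; V=7.686328+0.174262+0.058087=7.9187
k=7 load: inc=0.058087, refl=0.058087·0.777778=0.0452; V=7.860590+0.058087+0.045179=7.9639
k=8 src: inc=0.045179, refl=0.045179·0.333333=0.0151; V=7.918678+0.045179+0.015060=7.9789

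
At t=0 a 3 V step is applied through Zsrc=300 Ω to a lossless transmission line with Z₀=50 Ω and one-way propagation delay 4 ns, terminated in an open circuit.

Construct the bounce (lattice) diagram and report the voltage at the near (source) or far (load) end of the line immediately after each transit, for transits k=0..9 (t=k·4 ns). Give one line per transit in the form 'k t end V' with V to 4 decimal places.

Γ_L=1.000000, Γ_S=0.714286; launch V₁=3·50/350=0.428571
k=0 src: V=0.4286
k=1 load: inc=0.428571, refl=0.428571·1.000000=0.4286; V=0.000000+0.428571+0.428571=0.8571
k=2 src: inc=0.428571, refl=0.428571·0.714286=0.3061; V=0.428571+0.428571+0.306122=1.1633
k=3 load: inc=0.306122, refl=0.306122·1.000000=0.3061; V=0.857143+0.306122+0.306122=1.4694
k=4 src: inc=0.306122, refl=0.306122·0.714286=0.2187; V=1.163265+0.306122+0.218659=1.6880
k=5 load: inc=0.218659, refl=0.218659·1.000000=0.2187; V=1.469388+0.218659+0.218659=1.9067
k=6 src: inc=0.218659, refl=0.218659·0.714286=0.1562; V=1.688047+0.218659+0.156185=2.0629
k=7 load: inc=0.156185, refl=0.156185·1.000000=0.1562; V=1.906706+0.156185+0.156185=2.2191
k=8 src: inc=0.156185, refl=0.156185·0.714286=0.1116; V=2.062890+0.156185+0.111561=2.3306
k=9 load: inc=0.111561, refl=0.111561·1.000000=0.1116; V=2.219075+0.111561+0.111561=2.4422

0 0 source 0.4286
1 4 load 0.8571
2 8 source 1.1633
3 12 load 1.4694
4 16 source 1.6880
5 20 load 1.9067
6 24 source 2.0629
7 28 load 2.2191
8 32 source 2.3306
9 36 load 2.4422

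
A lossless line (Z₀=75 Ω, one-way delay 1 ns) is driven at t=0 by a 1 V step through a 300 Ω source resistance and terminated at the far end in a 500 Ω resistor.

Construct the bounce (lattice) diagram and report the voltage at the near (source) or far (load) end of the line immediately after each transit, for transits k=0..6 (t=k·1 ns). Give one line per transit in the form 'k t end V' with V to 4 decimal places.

Γ_L=0.739130, Γ_S=0.600000; launch V₁=1·75/375=0.200000
k=0 src: V=0.2000
k=1 load: inc=0.200000, refl=0.200000·0.739130=0.1478; V=0.000000+0.200000+0.147826=0.3478
k=2 src: inc=0.147826, refl=0.147826·0.600000=0.0887; V=0.200000+0.147826+0.088696=0.4365
k=3 load: inc=0.088696, refl=0.088696·0.739130=0.0656; V=0.347826+0.088696+0.065558=0.5021
k=4 src: inc=0.065558, refl=0.065558·0.600000=0.0393; V=0.436522+0.065558+0.039335=0.5414
k=5 load: inc=0.039335, refl=0.039335·0.739130=0.0291; V=0.502079+0.039335+0.029073=0.5705
k=6 src: inc=0.029073, refl=0.029073·0.600000=0.0174; V=0.541414+0.029073+0.017444=0.5879

0 0 source 0.2000
1 1 load 0.3478
2 2 source 0.4365
3 3 load 0.5021
4 4 source 0.5414
5 5 load 0.5705
6 6 source 0.5879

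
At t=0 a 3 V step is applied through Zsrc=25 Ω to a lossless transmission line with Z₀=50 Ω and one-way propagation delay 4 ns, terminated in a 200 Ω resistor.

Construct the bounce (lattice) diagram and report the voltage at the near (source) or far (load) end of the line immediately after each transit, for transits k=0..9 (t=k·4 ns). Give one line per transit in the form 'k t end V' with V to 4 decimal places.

0 0 source 2.0000
1 4 load 3.2000
2 8 source 2.8000
3 12 load 2.5600
4 16 source 2.6400
5 20 load 2.6880
6 24 source 2.6720
7 28 load 2.6624
8 32 source 2.6656
9 36 load 2.6675

Γ_L=0.600000, Γ_S=-0.333333; launch V₁=3·50/75=2.000000
k=0 src: V=2.0000
k=1 load: inc=2.000000, refl=2.000000·0.600000=1.2000; V=0.000000+2.000000+1.200000=3.2000
k=2 src: inc=1.200000, refl=1.200000·-0.333333=-0.4000; V=2.000000+1.200000+-0.400000=2.8000
k=3 load: inc=-0.400000, refl=-0.400000·0.600000=-0.2400; V=3.200000+-0.400000+-0.240000=2.5600
k=4 src: inc=-0.240000, refl=-0.240000·-0.333333=0.0800; V=2.800000+-0.240000+0.080000=2.6400
k=5 load: inc=0.080000, refl=0.080000·0.600000=0.0480; V=2.560000+0.080000+0.048000=2.6880
k=6 src: inc=0.048000, refl=0.048000·-0.333333=-0.0160; V=2.640000+0.048000+-0.016000=2.6720
k=7 load: inc=-0.016000, refl=-0.016000·0.600000=-0.0096; V=2.688000+-0.016000+-0.009600=2.6624
k=8 src: inc=-0.009600, refl=-0.009600·-0.333333=0.0032; V=2.672000+-0.009600+0.003200=2.6656
k=9 load: inc=0.003200, refl=0.003200·0.600000=0.0019; V=2.662400+0.003200+0.001920=2.6675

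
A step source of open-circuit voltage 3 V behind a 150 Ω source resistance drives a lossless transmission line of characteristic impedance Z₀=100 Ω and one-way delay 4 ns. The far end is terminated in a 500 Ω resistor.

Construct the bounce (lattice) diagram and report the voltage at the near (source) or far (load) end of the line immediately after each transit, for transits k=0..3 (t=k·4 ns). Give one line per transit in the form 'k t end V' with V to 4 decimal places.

0 0 source 1.2000
1 4 load 2.0000
2 8 source 2.1600
3 12 load 2.2667

Γ_L=0.666667, Γ_S=0.200000; launch V₁=3·100/250=1.200000
k=0 src: V=1.2000
k=1 load: inc=1.200000, refl=1.200000·0.666667=0.8000; V=0.000000+1.200000+0.800000=2.0000
k=2 src: inc=0.800000, refl=0.800000·0.200000=0.1600; V=1.200000+0.800000+0.160000=2.1600
k=3 load: inc=0.160000, refl=0.160000·0.666667=0.1067; V=2.000000+0.160000+0.106667=2.2667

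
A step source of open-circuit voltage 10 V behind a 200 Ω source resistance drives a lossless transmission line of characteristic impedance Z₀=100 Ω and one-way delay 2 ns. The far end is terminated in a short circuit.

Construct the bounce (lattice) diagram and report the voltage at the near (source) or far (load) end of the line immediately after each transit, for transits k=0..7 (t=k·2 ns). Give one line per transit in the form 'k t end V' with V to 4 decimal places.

0 0 source 3.3333
1 2 load 0.0000
2 4 source -1.1111
3 6 load 0.0000
4 8 source 0.3704
5 10 load 0.0000
6 12 source -0.1235
7 14 load 0.0000

Γ_L=-1.000000, Γ_S=0.333333; launch V₁=10·100/300=3.333333
k=0 src: V=3.3333
k=1 load: inc=3.333333, refl=3.333333·-1.000000=-3.3333; V=0.000000+3.333333+-3.333333=0.0000
k=2 src: inc=-3.333333, refl=-3.333333·0.333333=-1.1111; V=3.333333+-3.333333+-1.111111=-1.1111
k=3 load: inc=-1.111111, refl=-1.111111·-1.000000=1.1111; V=0.000000+-1.111111+1.111111=0.0000
k=4 src: inc=1.111111, refl=1.111111·0.333333=0.3704; V=-1.111111+1.111111+0.370370=0.3704
k=5 load: inc=0.370370, refl=0.370370·-1.000000=-0.3704; V=0.000000+0.370370+-0.370370=0.0000
k=6 src: inc=-0.370370, refl=-0.370370·0.333333=-0.1235; V=0.370370+-0.370370+-0.123457=-0.1235
k=7 load: inc=-0.123457, refl=-0.123457·-1.000000=0.1235; V=0.000000+-0.123457+0.123457=0.0000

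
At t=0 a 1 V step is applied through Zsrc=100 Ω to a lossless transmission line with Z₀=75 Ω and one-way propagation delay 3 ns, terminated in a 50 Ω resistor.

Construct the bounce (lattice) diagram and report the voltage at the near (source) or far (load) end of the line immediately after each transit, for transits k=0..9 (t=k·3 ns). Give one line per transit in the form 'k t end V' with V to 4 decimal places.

0 0 source 0.4286
1 3 load 0.3429
2 6 source 0.3306
3 9 load 0.3331
4 12 source 0.3334
5 15 load 0.3333
6 18 source 0.3333
7 21 load 0.3333
8 24 source 0.3333
9 27 load 0.3333

Γ_L=-0.200000, Γ_S=0.142857; launch V₁=1·75/175=0.428571
k=0 src: V=0.4286
k=1 load: inc=0.428571, refl=0.428571·-0.200000=-0.0857; V=0.000000+0.428571+-0.085714=0.3429
k=2 src: inc=-0.085714, refl=-0.085714·0.142857=-0.0122; V=0.428571+-0.085714+-0.012245=0.3306
k=3 load: inc=-0.012245, refl=-0.012245·-0.200000=0.0024; V=0.342857+-0.012245+0.002449=0.3331
k=4 src: inc=0.002449, refl=0.002449·0.142857=0.0003; V=0.330612+0.002449+0.000350=0.3334
k=5 load: inc=0.000350, refl=0.000350·-0.200000=-0.0001; V=0.333061+0.000350+-0.000070=0.3333
k=6 src: inc=-0.000070, refl=-0.000070·0.142857=-0.0000; V=0.333411+-0.000070+-0.000010=0.3333
k=7 load: inc=-0.000010, refl=-0.000010·-0.200000=0.0000; V=0.333341+-0.000010+0.000002=0.3333
k=8 src: inc=0.000002, refl=0.000002·0.142857=0.0000; V=0.333331+0.000002+0.000000=0.3333
k=9 load: inc=0.000000, refl=0.000000·-0.200000=-0.0000; V=0.333333+0.000000+-0.000000=0.3333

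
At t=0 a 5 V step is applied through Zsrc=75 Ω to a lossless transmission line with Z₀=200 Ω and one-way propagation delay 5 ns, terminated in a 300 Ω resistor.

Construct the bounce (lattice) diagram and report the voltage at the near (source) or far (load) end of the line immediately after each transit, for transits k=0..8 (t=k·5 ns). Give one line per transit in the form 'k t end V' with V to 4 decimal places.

Γ_L=0.200000, Γ_S=-0.454545; launch V₁=5·200/275=3.636364
k=0 src: V=3.6364
k=1 load: inc=3.636364, refl=3.636364·0.200000=0.7273; V=0.000000+3.636364+0.727273=4.3636
k=2 src: inc=0.727273, refl=0.727273·-0.454545=-0.3306; V=3.636364+0.727273+-0.330579=4.0331
k=3 load: inc=-0.330579, refl=-0.330579·0.200000=-0.0661; V=4.363636+-0.330579+-0.066116=3.9669
k=4 src: inc=-0.066116, refl=-0.066116·-0.454545=0.0301; V=4.033058+-0.066116+0.030053=3.9970
k=5 load: inc=0.030053, refl=0.030053·0.200000=0.0060; V=3.966942+0.030053+0.006011=4.0030
k=6 src: inc=0.006011, refl=0.006011·-0.454545=-0.0027; V=3.996995+0.006011+-0.002732=4.0003
k=7 load: inc=-0.002732, refl=-0.002732·0.200000=-0.0005; V=4.003005+-0.002732+-0.000546=3.9997
k=8 src: inc=-0.000546, refl=-0.000546·-0.454545=0.0002; V=4.000273+-0.000546+0.000248=4.0000

0 0 source 3.6364
1 5 load 4.3636
2 10 source 4.0331
3 15 load 3.9669
4 20 source 3.9970
5 25 load 4.0030
6 30 source 4.0003
7 35 load 3.9997
8 40 source 4.0000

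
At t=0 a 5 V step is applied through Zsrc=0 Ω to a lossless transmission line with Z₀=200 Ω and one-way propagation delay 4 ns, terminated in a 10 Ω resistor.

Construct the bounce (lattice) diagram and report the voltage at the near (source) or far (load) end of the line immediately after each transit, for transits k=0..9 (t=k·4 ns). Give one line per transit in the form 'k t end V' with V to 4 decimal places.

Γ_L=-0.904762, Γ_S=-1.000000; launch V₁=5·200/200=5.000000
k=0 src: V=5.0000
k=1 load: inc=5.000000, refl=5.000000·-0.904762=-4.5238; V=0.000000+5.000000+-4.523810=0.4762
k=2 src: inc=-4.523810, refl=-4.523810·-1.000000=4.5238; V=5.000000+-4.523810+4.523810=5.0000
k=3 load: inc=4.523810, refl=4.523810·-0.904762=-4.0930; V=0.476190+4.523810+-4.092971=0.9070
k=4 src: inc=-4.092971, refl=-4.092971·-1.000000=4.0930; V=5.000000+-4.092971+4.092971=5.0000
k=5 load: inc=4.092971, refl=4.092971·-0.904762=-3.7032; V=0.907029+4.092971+-3.703164=1.2968
k=6 src: inc=-3.703164, refl=-3.703164·-1.000000=3.7032; V=5.000000+-3.703164+3.703164=5.0000
k=7 load: inc=3.703164, refl=3.703164·-0.904762=-3.3505; V=1.296836+3.703164+-3.350482=1.6495
k=8 src: inc=-3.350482, refl=-3.350482·-1.000000=3.3505; V=5.000000+-3.350482+3.350482=5.0000
k=9 load: inc=3.350482, refl=3.350482·-0.904762=-3.0314; V=1.649518+3.350482+-3.031388=1.9686

0 0 source 5.0000
1 4 load 0.4762
2 8 source 5.0000
3 12 load 0.9070
4 16 source 5.0000
5 20 load 1.2968
6 24 source 5.0000
7 28 load 1.6495
8 32 source 5.0000
9 36 load 1.9686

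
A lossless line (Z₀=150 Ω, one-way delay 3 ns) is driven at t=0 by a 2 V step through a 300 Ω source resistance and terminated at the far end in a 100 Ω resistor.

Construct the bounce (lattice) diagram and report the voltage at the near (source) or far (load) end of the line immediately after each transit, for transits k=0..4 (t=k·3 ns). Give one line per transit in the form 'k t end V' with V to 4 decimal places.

Γ_L=-0.200000, Γ_S=0.333333; launch V₁=2·150/450=0.666667
k=0 src: V=0.6667
k=1 load: inc=0.666667, refl=0.666667·-0.200000=-0.1333; V=0.000000+0.666667+-0.133333=0.5333
k=2 src: inc=-0.133333, refl=-0.133333·0.333333=-0.0444; V=0.666667+-0.133333+-0.044444=0.4889
k=3 load: inc=-0.044444, refl=-0.044444·-0.200000=0.0089; V=0.533333+-0.044444+0.008889=0.4978
k=4 src: inc=0.008889, refl=0.008889·0.333333=0.0030; V=0.488889+0.008889+0.002963=0.5007

0 0 source 0.6667
1 3 load 0.5333
2 6 source 0.4889
3 9 load 0.4978
4 12 source 0.5007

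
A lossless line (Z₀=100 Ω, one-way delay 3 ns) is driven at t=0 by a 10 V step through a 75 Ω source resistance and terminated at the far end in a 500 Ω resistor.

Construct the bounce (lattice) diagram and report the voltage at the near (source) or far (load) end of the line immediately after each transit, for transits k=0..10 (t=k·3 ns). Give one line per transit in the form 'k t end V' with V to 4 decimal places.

Γ_L=0.666667, Γ_S=-0.142857; launch V₁=10·100/175=5.714286
k=0 src: V=5.7143
k=1 load: inc=5.714286, refl=5.714286·0.666667=3.8095; V=0.000000+5.714286+3.809524=9.5238
k=2 src: inc=3.809524, refl=3.809524·-0.142857=-0.5442; V=5.714286+3.809524+-0.544218=8.9796
k=3 load: inc=-0.544218, refl=-0.544218·0.666667=-0.3628; V=9.523810+-0.544218+-0.362812=8.6168
k=4 src: inc=-0.362812, refl=-0.362812·-0.142857=0.0518; V=8.979592+-0.362812+0.051830=8.6686
k=5 load: inc=0.051830, refl=0.051830·0.666667=0.0346; V=8.616780+0.051830+0.034554=8.7032
k=6 src: inc=0.034554, refl=0.034554·-0.142857=-0.0049; V=8.668610+0.034554+-0.004936=8.6982
k=7 load: inc=-0.004936, refl=-0.004936·0.666667=-0.0033; V=8.703164+-0.004936+-0.003291=8.6949
k=8 src: inc=-0.003291, refl=-0.003291·-0.142857=0.0005; V=8.698228+-0.003291+0.000470=8.6954
k=9 load: inc=0.000470, refl=0.000470·0.666667=0.0003; V=8.694937+0.000470+0.000313=8.6957
k=10 src: inc=0.000313, refl=0.000313·-0.142857=-0.0000; V=8.695407+0.000313+-0.000045=8.6957

0 0 source 5.7143
1 3 load 9.5238
2 6 source 8.9796
3 9 load 8.6168
4 12 source 8.6686
5 15 load 8.7032
6 18 source 8.6982
7 21 load 8.6949
8 24 source 8.6954
9 27 load 8.6957
10 30 source 8.6957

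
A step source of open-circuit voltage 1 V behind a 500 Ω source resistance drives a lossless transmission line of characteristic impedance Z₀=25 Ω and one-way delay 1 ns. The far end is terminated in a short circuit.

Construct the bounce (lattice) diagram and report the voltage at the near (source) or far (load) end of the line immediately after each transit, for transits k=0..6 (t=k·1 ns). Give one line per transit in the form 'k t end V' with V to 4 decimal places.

0 0 source 0.0476
1 1 load 0.0000
2 2 source -0.0431
3 3 load 0.0000
4 4 source 0.0390
5 5 load 0.0000
6 6 source -0.0353

Γ_L=-1.000000, Γ_S=0.904762; launch V₁=1·25/525=0.047619
k=0 src: V=0.0476
k=1 load: inc=0.047619, refl=0.047619·-1.000000=-0.0476; V=0.000000+0.047619+-0.047619=0.0000
k=2 src: inc=-0.047619, refl=-0.047619·0.904762=-0.0431; V=0.047619+-0.047619+-0.043084=-0.0431
k=3 load: inc=-0.043084, refl=-0.043084·-1.000000=0.0431; V=0.000000+-0.043084+0.043084=0.0000
k=4 src: inc=0.043084, refl=0.043084·0.904762=0.0390; V=-0.043084+0.043084+0.038981=0.0390
k=5 load: inc=0.038981, refl=0.038981·-1.000000=-0.0390; V=0.000000+0.038981+-0.038981=0.0000
k=6 src: inc=-0.038981, refl=-0.038981·0.904762=-0.0353; V=0.038981+-0.038981+-0.035268=-0.0353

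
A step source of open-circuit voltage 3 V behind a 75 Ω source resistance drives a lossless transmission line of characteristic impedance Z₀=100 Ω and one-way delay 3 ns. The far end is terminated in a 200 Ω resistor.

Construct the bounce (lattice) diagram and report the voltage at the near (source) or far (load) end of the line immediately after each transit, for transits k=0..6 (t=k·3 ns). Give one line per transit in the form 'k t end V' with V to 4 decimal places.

Γ_L=0.333333, Γ_S=-0.142857; launch V₁=3·100/175=1.714286
k=0 src: V=1.7143
k=1 load: inc=1.714286, refl=1.714286·0.333333=0.5714; V=0.000000+1.714286+0.571429=2.2857
k=2 src: inc=0.571429, refl=0.571429·-0.142857=-0.0816; V=1.714286+0.571429+-0.081633=2.2041
k=3 load: inc=-0.081633, refl=-0.081633·0.333333=-0.0272; V=2.285714+-0.081633+-0.027211=2.1769
k=4 src: inc=-0.027211, refl=-0.027211·-0.142857=0.0039; V=2.204082+-0.027211+0.003887=2.1808
k=5 load: inc=0.003887, refl=0.003887·0.333333=0.0013; V=2.176871+0.003887+0.001296=2.1821
k=6 src: inc=0.001296, refl=0.001296·-0.142857=-0.0002; V=2.180758+0.001296+-0.000185=2.1819

0 0 source 1.7143
1 3 load 2.2857
2 6 source 2.2041
3 9 load 2.1769
4 12 source 2.1808
5 15 load 2.1821
6 18 source 2.1819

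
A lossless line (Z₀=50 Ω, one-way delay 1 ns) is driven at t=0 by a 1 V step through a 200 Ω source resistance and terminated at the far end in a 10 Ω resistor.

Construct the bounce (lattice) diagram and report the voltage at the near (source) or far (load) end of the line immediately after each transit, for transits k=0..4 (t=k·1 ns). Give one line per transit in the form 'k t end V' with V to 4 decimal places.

0 0 source 0.2000
1 1 load 0.0667
2 2 source -0.0133
3 3 load 0.0400
4 4 source 0.0720

Γ_L=-0.666667, Γ_S=0.600000; launch V₁=1·50/250=0.200000
k=0 src: V=0.2000
k=1 load: inc=0.200000, refl=0.200000·-0.666667=-0.1333; V=0.000000+0.200000+-0.133333=0.0667
k=2 src: inc=-0.133333, refl=-0.133333·0.600000=-0.0800; V=0.200000+-0.133333+-0.080000=-0.0133
k=3 load: inc=-0.080000, refl=-0.080000·-0.666667=0.0533; V=0.066667+-0.080000+0.053333=0.0400
k=4 src: inc=0.053333, refl=0.053333·0.600000=0.0320; V=-0.013333+0.053333+0.032000=0.0720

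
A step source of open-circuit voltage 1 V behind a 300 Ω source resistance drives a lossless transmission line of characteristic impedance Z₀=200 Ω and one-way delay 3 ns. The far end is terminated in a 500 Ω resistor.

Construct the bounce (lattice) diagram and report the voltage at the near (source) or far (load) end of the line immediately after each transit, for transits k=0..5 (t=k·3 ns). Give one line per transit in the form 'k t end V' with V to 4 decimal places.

Γ_L=0.428571, Γ_S=0.200000; launch V₁=1·200/500=0.400000
k=0 src: V=0.4000
k=1 load: inc=0.400000, refl=0.400000·0.428571=0.1714; V=0.000000+0.400000+0.171429=0.5714
k=2 src: inc=0.171429, refl=0.171429·0.200000=0.0343; V=0.400000+0.171429+0.034286=0.6057
k=3 load: inc=0.034286, refl=0.034286·0.428571=0.0147; V=0.571429+0.034286+0.014694=0.6204
k=4 src: inc=0.014694, refl=0.014694·0.200000=0.0029; V=0.605714+0.014694+0.002939=0.6233
k=5 load: inc=0.002939, refl=0.002939·0.428571=0.0013; V=0.620408+0.002939+0.001259=0.6246

0 0 source 0.4000
1 3 load 0.5714
2 6 source 0.6057
3 9 load 0.6204
4 12 source 0.6233
5 15 load 0.6246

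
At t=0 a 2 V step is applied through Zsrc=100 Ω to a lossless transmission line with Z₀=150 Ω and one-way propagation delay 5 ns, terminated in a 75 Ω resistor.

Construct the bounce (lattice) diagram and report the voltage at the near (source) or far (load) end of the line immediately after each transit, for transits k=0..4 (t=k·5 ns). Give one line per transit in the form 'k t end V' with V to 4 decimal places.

0 0 source 1.2000
1 5 load 0.8000
2 10 source 0.8800
3 15 load 0.8533
4 20 source 0.8587

Γ_L=-0.333333, Γ_S=-0.200000; launch V₁=2·150/250=1.200000
k=0 src: V=1.2000
k=1 load: inc=1.200000, refl=1.200000·-0.333333=-0.4000; V=0.000000+1.200000+-0.400000=0.8000
k=2 src: inc=-0.400000, refl=-0.400000·-0.200000=0.0800; V=1.200000+-0.400000+0.080000=0.8800
k=3 load: inc=0.080000, refl=0.080000·-0.333333=-0.0267; V=0.800000+0.080000+-0.026667=0.8533
k=4 src: inc=-0.026667, refl=-0.026667·-0.200000=0.0053; V=0.880000+-0.026667+0.005333=0.8587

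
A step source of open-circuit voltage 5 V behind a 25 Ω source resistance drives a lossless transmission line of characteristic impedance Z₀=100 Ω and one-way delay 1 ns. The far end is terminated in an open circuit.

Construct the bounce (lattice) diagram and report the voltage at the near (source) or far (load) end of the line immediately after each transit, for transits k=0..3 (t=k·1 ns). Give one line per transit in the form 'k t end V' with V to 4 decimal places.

Γ_L=1.000000, Γ_S=-0.600000; launch V₁=5·100/125=4.000000
k=0 src: V=4.0000
k=1 load: inc=4.000000, refl=4.000000·1.000000=4.0000; V=0.000000+4.000000+4.000000=8.0000
k=2 src: inc=4.000000, refl=4.000000·-0.600000=-2.4000; V=4.000000+4.000000+-2.400000=5.6000
k=3 load: inc=-2.400000, refl=-2.400000·1.000000=-2.4000; V=8.000000+-2.400000+-2.400000=3.2000

0 0 source 4.0000
1 1 load 8.0000
2 2 source 5.6000
3 3 load 3.2000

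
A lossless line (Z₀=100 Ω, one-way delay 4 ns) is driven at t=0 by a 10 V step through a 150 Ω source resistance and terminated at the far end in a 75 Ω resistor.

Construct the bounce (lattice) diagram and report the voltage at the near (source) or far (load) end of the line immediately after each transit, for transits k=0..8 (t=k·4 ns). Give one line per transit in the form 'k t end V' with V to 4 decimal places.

Γ_L=-0.142857, Γ_S=0.200000; launch V₁=10·100/250=4.000000
k=0 src: V=4.0000
k=1 load: inc=4.000000, refl=4.000000·-0.142857=-0.5714; V=0.000000+4.000000+-0.571429=3.4286
k=2 src: inc=-0.571429, refl=-0.571429·0.200000=-0.1143; V=4.000000+-0.571429+-0.114286=3.3143
k=3 load: inc=-0.114286, refl=-0.114286·-0.142857=0.0163; V=3.428571+-0.114286+0.016327=3.3306
k=4 src: inc=0.016327, refl=0.016327·0.200000=0.0033; V=3.314286+0.016327+0.003265=3.3339
k=5 load: inc=0.003265, refl=0.003265·-0.142857=-0.0005; V=3.330612+0.003265+-0.000466=3.3334
k=6 src: inc=-0.000466, refl=-0.000466·0.200000=-0.0001; V=3.333878+-0.000466+-0.000093=3.3333
k=7 load: inc=-0.000093, refl=-0.000093·-0.142857=0.0000; V=3.333411+-0.000093+0.000013=3.3333
k=8 src: inc=0.000013, refl=0.000013·0.200000=0.0000; V=3.333318+0.000013+0.000003=3.3333

0 0 source 4.0000
1 4 load 3.4286
2 8 source 3.3143
3 12 load 3.3306
4 16 source 3.3339
5 20 load 3.3334
6 24 source 3.3333
7 28 load 3.3333
8 32 source 3.3333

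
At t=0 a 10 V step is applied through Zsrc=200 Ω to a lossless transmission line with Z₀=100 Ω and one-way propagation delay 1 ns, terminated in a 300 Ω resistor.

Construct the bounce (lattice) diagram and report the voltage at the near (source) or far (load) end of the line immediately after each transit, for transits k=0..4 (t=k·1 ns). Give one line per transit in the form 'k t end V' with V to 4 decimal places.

Γ_L=0.500000, Γ_S=0.333333; launch V₁=10·100/300=3.333333
k=0 src: V=3.3333
k=1 load: inc=3.333333, refl=3.333333·0.500000=1.6667; V=0.000000+3.333333+1.666667=5.0000
k=2 src: inc=1.666667, refl=1.666667·0.333333=0.5556; V=3.333333+1.666667+0.555556=5.5556
k=3 load: inc=0.555556, refl=0.555556·0.500000=0.2778; V=5.000000+0.555556+0.277778=5.8333
k=4 src: inc=0.277778, refl=0.277778·0.333333=0.0926; V=5.555556+0.277778+0.092593=5.9259

0 0 source 3.3333
1 1 load 5.0000
2 2 source 5.5556
3 3 load 5.8333
4 4 source 5.9259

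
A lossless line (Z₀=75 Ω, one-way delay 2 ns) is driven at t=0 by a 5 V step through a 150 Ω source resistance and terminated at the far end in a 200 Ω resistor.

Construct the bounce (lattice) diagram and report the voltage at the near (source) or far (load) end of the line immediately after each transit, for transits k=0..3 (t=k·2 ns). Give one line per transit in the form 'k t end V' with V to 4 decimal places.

0 0 source 1.6667
1 2 load 2.4242
2 4 source 2.6768
3 6 load 2.7916

Γ_L=0.454545, Γ_S=0.333333; launch V₁=5·75/225=1.666667
k=0 src: V=1.6667
k=1 load: inc=1.666667, refl=1.666667·0.454545=0.7576; V=0.000000+1.666667+0.757576=2.4242
k=2 src: inc=0.757576, refl=0.757576·0.333333=0.2525; V=1.666667+0.757576+0.252525=2.6768
k=3 load: inc=0.252525, refl=0.252525·0.454545=0.1148; V=2.424242+0.252525+0.114784=2.7916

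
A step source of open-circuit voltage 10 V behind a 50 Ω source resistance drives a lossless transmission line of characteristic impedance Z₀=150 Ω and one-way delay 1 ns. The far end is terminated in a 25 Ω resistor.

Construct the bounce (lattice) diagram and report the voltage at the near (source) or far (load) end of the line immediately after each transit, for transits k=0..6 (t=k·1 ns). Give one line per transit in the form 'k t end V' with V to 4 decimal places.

Γ_L=-0.714286, Γ_S=-0.500000; launch V₁=10·150/200=7.500000
k=0 src: V=7.5000
k=1 load: inc=7.500000, refl=7.500000·-0.714286=-5.3571; V=0.000000+7.500000+-5.357143=2.1429
k=2 src: inc=-5.357143, refl=-5.357143·-0.500000=2.6786; V=7.500000+-5.357143+2.678571=4.8214
k=3 load: inc=2.678571, refl=2.678571·-0.714286=-1.9133; V=2.142857+2.678571+-1.913265=2.9082
k=4 src: inc=-1.913265, refl=-1.913265·-0.500000=0.9566; V=4.821429+-1.913265+0.956633=3.8648
k=5 load: inc=0.956633, refl=0.956633·-0.714286=-0.6833; V=2.908163+0.956633+-0.683309=3.1815
k=6 src: inc=-0.683309, refl=-0.683309·-0.500000=0.3417; V=3.864796+-0.683309+0.341655=3.5231

0 0 source 7.5000
1 1 load 2.1429
2 2 source 4.8214
3 3 load 2.9082
4 4 source 3.8648
5 5 load 3.1815
6 6 source 3.5231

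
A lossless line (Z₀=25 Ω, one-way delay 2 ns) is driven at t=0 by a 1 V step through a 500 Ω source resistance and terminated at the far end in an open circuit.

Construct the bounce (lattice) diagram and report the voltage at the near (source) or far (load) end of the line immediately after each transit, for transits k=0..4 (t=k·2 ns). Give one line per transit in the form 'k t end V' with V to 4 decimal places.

0 0 source 0.0476
1 2 load 0.0952
2 4 source 0.1383
3 6 load 0.1814
4 8 source 0.2204

Γ_L=1.000000, Γ_S=0.904762; launch V₁=1·25/525=0.047619
k=0 src: V=0.0476
k=1 load: inc=0.047619, refl=0.047619·1.000000=0.0476; V=0.000000+0.047619+0.047619=0.0952
k=2 src: inc=0.047619, refl=0.047619·0.904762=0.0431; V=0.047619+0.047619+0.043084=0.1383
k=3 load: inc=0.043084, refl=0.043084·1.000000=0.0431; V=0.095238+0.043084+0.043084=0.1814
k=4 src: inc=0.043084, refl=0.043084·0.904762=0.0390; V=0.138322+0.043084+0.038981=0.2204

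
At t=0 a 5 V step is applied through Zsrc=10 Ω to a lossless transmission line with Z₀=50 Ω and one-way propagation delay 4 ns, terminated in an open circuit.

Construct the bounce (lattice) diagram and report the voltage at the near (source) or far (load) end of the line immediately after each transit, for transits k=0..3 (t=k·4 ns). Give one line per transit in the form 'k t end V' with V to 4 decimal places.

0 0 source 4.1667
1 4 load 8.3333
2 8 source 5.5556
3 12 load 2.7778

Γ_L=1.000000, Γ_S=-0.666667; launch V₁=5·50/60=4.166667
k=0 src: V=4.1667
k=1 load: inc=4.166667, refl=4.166667·1.000000=4.1667; V=0.000000+4.166667+4.166667=8.3333
k=2 src: inc=4.166667, refl=4.166667·-0.666667=-2.7778; V=4.166667+4.166667+-2.777778=5.5556
k=3 load: inc=-2.777778, refl=-2.777778·1.000000=-2.7778; V=8.333333+-2.777778+-2.777778=2.7778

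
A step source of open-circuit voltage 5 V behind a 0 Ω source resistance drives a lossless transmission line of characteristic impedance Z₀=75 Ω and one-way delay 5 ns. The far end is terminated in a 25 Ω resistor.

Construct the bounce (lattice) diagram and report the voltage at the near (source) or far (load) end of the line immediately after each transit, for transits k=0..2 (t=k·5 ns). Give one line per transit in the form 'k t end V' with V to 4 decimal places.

Γ_L=-0.500000, Γ_S=-1.000000; launch V₁=5·75/75=5.000000
k=0 src: V=5.0000
k=1 load: inc=5.000000, refl=5.000000·-0.500000=-2.5000; V=0.000000+5.000000+-2.500000=2.5000
k=2 src: inc=-2.500000, refl=-2.500000·-1.000000=2.5000; V=5.000000+-2.500000+2.500000=5.0000

0 0 source 5.0000
1 5 load 2.5000
2 10 source 5.0000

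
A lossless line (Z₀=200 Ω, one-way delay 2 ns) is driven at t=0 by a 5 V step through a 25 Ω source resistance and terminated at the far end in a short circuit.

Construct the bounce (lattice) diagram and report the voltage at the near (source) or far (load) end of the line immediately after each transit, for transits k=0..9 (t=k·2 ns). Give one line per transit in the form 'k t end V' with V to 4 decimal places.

0 0 source 4.4444
1 2 load 0.0000
2 4 source 3.4568
3 6 load 0.0000
4 8 source 2.6886
5 10 load 0.0000
6 12 source 2.0911
7 14 load 0.0000
8 16 source 1.6264
9 18 load 0.0000

Γ_L=-1.000000, Γ_S=-0.777778; launch V₁=5·200/225=4.444444
k=0 src: V=4.4444
k=1 load: inc=4.444444, refl=4.444444·-1.000000=-4.4444; V=0.000000+4.444444+-4.444444=0.0000
k=2 src: inc=-4.444444, refl=-4.444444·-0.777778=3.4568; V=4.444444+-4.444444+3.456790=3.4568
k=3 load: inc=3.456790, refl=3.456790·-1.000000=-3.4568; V=0.000000+3.456790+-3.456790=0.0000
k=4 src: inc=-3.456790, refl=-3.456790·-0.777778=2.6886; V=3.456790+-3.456790+2.688615=2.6886
k=5 load: inc=2.688615, refl=2.688615·-1.000000=-2.6886; V=0.000000+2.688615+-2.688615=0.0000
k=6 src: inc=-2.688615, refl=-2.688615·-0.777778=2.0911; V=2.688615+-2.688615+2.091145=2.0911
k=7 load: inc=2.091145, refl=2.091145·-1.000000=-2.0911; V=0.000000+2.091145+-2.091145=0.0000
k=8 src: inc=-2.091145, refl=-2.091145·-0.777778=1.6264; V=2.091145+-2.091145+1.626446=1.6264
k=9 load: inc=1.626446, refl=1.626446·-1.000000=-1.6264; V=0.000000+1.626446+-1.626446=0.0000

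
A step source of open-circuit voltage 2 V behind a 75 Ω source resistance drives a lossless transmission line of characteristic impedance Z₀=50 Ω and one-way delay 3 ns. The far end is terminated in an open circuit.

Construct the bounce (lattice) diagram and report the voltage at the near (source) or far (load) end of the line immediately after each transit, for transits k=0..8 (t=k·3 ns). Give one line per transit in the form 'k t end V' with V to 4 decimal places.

Γ_L=1.000000, Γ_S=0.200000; launch V₁=2·50/125=0.800000
k=0 src: V=0.8000
k=1 load: inc=0.800000, refl=0.800000·1.000000=0.8000; V=0.000000+0.800000+0.800000=1.6000
k=2 src: inc=0.800000, refl=0.800000·0.200000=0.1600; V=0.800000+0.800000+0.160000=1.7600
k=3 load: inc=0.160000, refl=0.160000·1.000000=0.1600; V=1.600000+0.160000+0.160000=1.9200
k=4 src: inc=0.160000, refl=0.160000·0.200000=0.0320; V=1.760000+0.160000+0.032000=1.9520
k=5 load: inc=0.032000, refl=0.032000·1.000000=0.0320; V=1.920000+0.032000+0.032000=1.9840
k=6 src: inc=0.032000, refl=0.032000·0.200000=0.0064; V=1.952000+0.032000+0.006400=1.9904
k=7 load: inc=0.006400, refl=0.006400·1.000000=0.0064; V=1.984000+0.006400+0.006400=1.9968
k=8 src: inc=0.006400, refl=0.006400·0.200000=0.0013; V=1.990400+0.006400+0.001280=1.9981

0 0 source 0.8000
1 3 load 1.6000
2 6 source 1.7600
3 9 load 1.9200
4 12 source 1.9520
5 15 load 1.9840
6 18 source 1.9904
7 21 load 1.9968
8 24 source 1.9981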